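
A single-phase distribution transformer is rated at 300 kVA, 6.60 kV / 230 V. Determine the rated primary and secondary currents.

I_p ≈ 45.5 A, I_s ≈ 1300 A

I_p = S/V_p = 300000/6600 = 45.5 A.
I_s = S/V_s = 300000/230 = 1300 A.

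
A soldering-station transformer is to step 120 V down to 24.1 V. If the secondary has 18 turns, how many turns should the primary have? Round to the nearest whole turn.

N_p = 90 turns

N_p/N_s = V_p/V_s, so N_p = 18 × 120/24.1 = 89.6 ≈ 90 turns.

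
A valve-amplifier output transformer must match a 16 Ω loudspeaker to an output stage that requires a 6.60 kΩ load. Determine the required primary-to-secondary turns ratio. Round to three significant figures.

N_p/N_s ≈ 20.3

Z_p/Z_s = (N_p/N_s)², so N_p/N_s = √(6600/16) = √412 = 20.3.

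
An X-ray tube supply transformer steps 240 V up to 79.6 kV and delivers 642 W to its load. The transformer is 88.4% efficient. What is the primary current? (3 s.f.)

P_in = P_out/η = 642/0.884 = 726.24 W.
I_p = P_in/V_p = 726.24/240 = 3.03 A.

I_p ≈ 3.03 A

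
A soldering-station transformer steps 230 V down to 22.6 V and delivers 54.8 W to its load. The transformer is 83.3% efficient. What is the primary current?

P_in = P_out/η = 54.8/0.833 = 65.786 W.
I_p = P_in/V_p = 65.786/230 = 0.286 A.

I_p ≈ 0.286 A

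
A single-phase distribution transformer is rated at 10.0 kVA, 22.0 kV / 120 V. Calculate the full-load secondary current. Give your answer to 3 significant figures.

I_s ≈ 83.3 A

I_s = S/V_s = 10000/120 = 83.3 A.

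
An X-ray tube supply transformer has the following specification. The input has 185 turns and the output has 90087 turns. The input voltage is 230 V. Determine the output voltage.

V_out ≈ 112000 V

V_out/V_in = N_out/N_in, so V_out = 230 × 90087/185 = 112000 V.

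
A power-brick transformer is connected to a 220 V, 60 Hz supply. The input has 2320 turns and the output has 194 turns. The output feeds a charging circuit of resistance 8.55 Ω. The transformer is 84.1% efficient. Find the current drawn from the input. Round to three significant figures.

V_out = 220 × 194/2320 = 18.397 V.
I_out = V_out/R = 18.397/8.55 = 2.1516 A.
P_out = V_out I_out = 18.397 × 2.1516 = 39.583 W.
P_in = P_out/η = 39.583/0.841 = 47.066 W.
I_in = P_in/V_in = 47.066/220 = 0.214 A.

I_in ≈ 0.214 A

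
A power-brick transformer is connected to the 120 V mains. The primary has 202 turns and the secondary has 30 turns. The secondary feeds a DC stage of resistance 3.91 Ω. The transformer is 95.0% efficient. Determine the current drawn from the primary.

I_p ≈ 0.713 A

V_s = 120 × 30/202 = 17.822 V.
I_s = V_s/R = 17.822/3.91 = 4.5580 A.
P_out = V_s I_s = 17.822 × 4.5580 = 81.232 W.
P_in = P_out/η = 81.232/0.950 = 85.507 W.
I_p = P_in/V_p = 85.507/120 = 0.713 A.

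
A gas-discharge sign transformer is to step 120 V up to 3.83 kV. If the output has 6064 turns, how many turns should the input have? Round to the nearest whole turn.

N_in/N_out = V_in/V_out, so N_in = 6064 × 120/3830 = 190.0 ≈ 190 turns.

N_in = 190 turns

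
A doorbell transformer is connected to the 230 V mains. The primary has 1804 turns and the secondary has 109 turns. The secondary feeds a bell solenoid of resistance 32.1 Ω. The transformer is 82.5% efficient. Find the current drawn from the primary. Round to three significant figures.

I_p ≈ 0.0317 A

V_s = 230 × 109/1804 = 13.897 V.
I_s = V_s/R = 13.897/32.1 = 0.43293 A.
P_out = V_s I_s = 13.897 × 0.43293 = 6.0163 W.
P_in = P_out/η = 6.0163/0.825 = 7.2925 W.
I_p = P_in/V_p = 7.2925/230 = 0.0317 A.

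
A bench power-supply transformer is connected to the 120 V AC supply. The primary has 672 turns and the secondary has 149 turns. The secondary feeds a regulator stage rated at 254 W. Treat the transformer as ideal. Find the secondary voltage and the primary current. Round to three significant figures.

V_s ≈ 26.6 V, I_p ≈ 2.12 A

V_s = V_p × N_s/N_p = 120 × 149/672 = 26.607 V.
I_s = P/V_s = 254/26.607 = 9.5463 A.
I_p = I_s × N_s/N_p = 9.5463 × 149/672 = 2.12 A.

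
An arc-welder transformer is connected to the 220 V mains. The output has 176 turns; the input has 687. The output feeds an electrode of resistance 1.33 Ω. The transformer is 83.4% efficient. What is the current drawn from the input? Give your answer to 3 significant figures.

V_out = 220 × 176/687 = 56.361 V.
I_out = V_out/R = 56.361/1.33 = 42.377 A.
P_out = V_out I_out = 56.361 × 42.377 = 2388.4 W.
P_in = P_out/η = 2388.4/0.834 = 2863.8 W.
I_in = P_in/V_in = 2863.8/220 = 13.0 A.

I_in ≈ 13.0 A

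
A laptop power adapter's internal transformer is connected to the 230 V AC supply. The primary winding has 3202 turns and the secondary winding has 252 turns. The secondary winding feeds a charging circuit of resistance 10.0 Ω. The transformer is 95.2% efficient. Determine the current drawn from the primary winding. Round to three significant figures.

V_s = 230 × 252/3202 = 18.101 V.
I_s = V_s/R = 18.101/10.0 = 1.8101 A.
P_out = V_s I_s = 18.101 × 1.8101 = 32.765 W.
P_in = P_out/η = 32.765/0.952 = 34.417 W.
I_p = P_in/V_p = 34.417/230 = 0.150 A.

I_p ≈ 0.150 A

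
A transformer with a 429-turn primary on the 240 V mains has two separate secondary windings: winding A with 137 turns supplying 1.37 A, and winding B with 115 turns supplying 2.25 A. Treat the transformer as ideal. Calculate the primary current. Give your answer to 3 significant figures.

V_A = 240 × 137/429 = 76.643 V; V_B = 240 × 115/429 = 64.336 V.
P_out = V_A I_A + V_B I_B = 76.643×1.37 + 64.336×2.25 = 105.00 + 144.76 = 249.76 W.
Ideal ⇒ P_in = P_out, so I_p = P_out/V_p = 249.76/240 = 1.04 A.

I_p ≈ 1.04 A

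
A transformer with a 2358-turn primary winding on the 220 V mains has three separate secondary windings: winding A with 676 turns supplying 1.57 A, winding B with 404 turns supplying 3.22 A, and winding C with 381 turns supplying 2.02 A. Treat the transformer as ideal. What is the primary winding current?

V_A = 220 × 676/2358 = 63.070 V; V_B = 220 × 404/2358 = 37.693 V; V_C = 220 × 381/2358 = 35.547 V.
P_out = V_A I_A + V_B I_B + V_C I_C = 63.070×1.57 + 37.693×3.22 + 35.547×2.02 = 99.021 + 121.37 + 71.805 = 292.20 W.
Ideal ⇒ P_in = P_out, so I_p = P_out/V_p = 292.20/220 = 1.33 A.

I_p ≈ 1.33 A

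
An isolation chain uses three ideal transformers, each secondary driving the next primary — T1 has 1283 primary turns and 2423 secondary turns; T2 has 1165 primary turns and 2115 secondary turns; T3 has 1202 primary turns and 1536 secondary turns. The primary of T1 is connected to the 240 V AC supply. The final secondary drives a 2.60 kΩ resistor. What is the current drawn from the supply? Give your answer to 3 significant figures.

Secondary of T1: V = 240.00 × 2423/1283 = 453.25 V.
Secondary of T2: V = 453.25 × 2115/1165 = 822.85 V.
Secondary of T3: V = 822.85 × 1536/1202 = 1051.5 V.
I_load = 1051.5/2600 = 0.40442 A, so P_out = 1051.5 × 0.40442 = 425.25 W.
All ideal ⇒ P_in = P_out, so I_supply = 425.25/240 = 1.77 A.

I_supply ≈ 1.77 A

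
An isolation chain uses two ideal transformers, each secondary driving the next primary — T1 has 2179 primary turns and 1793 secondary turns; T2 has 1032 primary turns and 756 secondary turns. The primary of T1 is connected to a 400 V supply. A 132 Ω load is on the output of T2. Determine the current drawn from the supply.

After T1: V = 400.00 × 1793/2179 = 329.14 V.
After T2: V = 329.14 × 756/1032 = 241.12 V.
I_load = 241.12/132 = 1.8266 A, so P_out = 241.12 × 1.8266 = 440.43 W.
All ideal ⇒ P_in = P_out, so I_supply = 440.43/400 = 1.10 A.

I_supply ≈ 1.10 A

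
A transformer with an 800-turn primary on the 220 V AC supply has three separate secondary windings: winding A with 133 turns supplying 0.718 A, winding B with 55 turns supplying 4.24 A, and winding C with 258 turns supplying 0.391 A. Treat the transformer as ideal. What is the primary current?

I_p ≈ 0.537 A

V_A = 220 × 133/800 = 36.575 V; V_B = 220 × 55/800 = 15.125 V; V_C = 220 × 258/800 = 70.950 V.
P_out = V_A I_A + V_B I_B + V_C I_C = 36.575×0.718 + 15.125×4.24 + 70.950×0.391 = 26.261 + 64.130 + 27.741 = 118.13 W.
Ideal ⇒ P_in = P_out, so I_p = P_out/V_p = 118.13/220 = 0.537 A.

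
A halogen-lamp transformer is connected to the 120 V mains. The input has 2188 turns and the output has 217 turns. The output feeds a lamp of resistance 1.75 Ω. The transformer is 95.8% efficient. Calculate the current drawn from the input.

V_out = 120 × 217/2188 = 11.901 V.
I_out = V_out/R = 11.901/1.75 = 6.8007 A.
P_out = V_out I_out = 11.901 × 6.8007 = 80.937 W.
P_in = P_out/η = 80.937/0.958 = 84.486 W.
I_in = P_in/V_in = 84.486/120 = 0.704 A.

I_in ≈ 0.704 A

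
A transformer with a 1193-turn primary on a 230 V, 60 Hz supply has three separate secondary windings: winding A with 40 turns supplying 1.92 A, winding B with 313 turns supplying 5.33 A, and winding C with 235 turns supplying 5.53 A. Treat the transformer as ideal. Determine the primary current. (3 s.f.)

I_p ≈ 2.55 A

V_A = 230 × 40/1193 = 7.7117 V; V_B = 230 × 313/1193 = 60.344 V; V_C = 230 × 235/1193 = 45.306 V.
P_out = V_A I_A + V_B I_B + V_C I_C = 7.7117×1.92 + 60.344×5.33 + 45.306×5.53 = 14.806 + 321.63 + 250.54 = 586.98 W.
Ideal ⇒ P_in = P_out, so I_p = P_out/V_p = 586.98/230 = 2.55 A.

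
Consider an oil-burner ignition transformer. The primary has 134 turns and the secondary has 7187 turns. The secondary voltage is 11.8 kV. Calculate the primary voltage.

V_p ≈ 220 V

V_p/V_s = N_p/N_s, so V_p = 11800 × 134/7187 = 220 V.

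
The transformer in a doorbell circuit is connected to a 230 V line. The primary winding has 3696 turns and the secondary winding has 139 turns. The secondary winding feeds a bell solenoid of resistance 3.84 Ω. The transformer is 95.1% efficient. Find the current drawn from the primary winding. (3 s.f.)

I_p ≈ 0.0891 A

V_s = 230 × 139/3696 = 8.6499 V.
I_s = V_s/R = 8.6499/3.84 = 2.2526 A.
P_out = V_s I_s = 8.6499 × 2.2526 = 19.485 W.
P_in = P_out/η = 19.485/0.951 = 20.488 W.
I_p = P_in/V_p = 20.488/230 = 0.0891 A.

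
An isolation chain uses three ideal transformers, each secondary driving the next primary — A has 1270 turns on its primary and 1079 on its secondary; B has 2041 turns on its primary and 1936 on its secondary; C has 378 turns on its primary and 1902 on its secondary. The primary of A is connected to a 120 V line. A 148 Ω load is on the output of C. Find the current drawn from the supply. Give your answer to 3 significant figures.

Secondary of A: V = 120.00 × 1079/1270 = 101.95 V.
Secondary of B: V = 101.95 × 1936/2041 = 96.708 V.
Secondary of C: V = 96.708 × 1902/378 = 486.61 V.
I_load = 486.61/148 = 3.2879 A, so P_out = 486.61 × 3.2879 = 1599.9 W.
All ideal ⇒ P_in = P_out, so I_supply = 1599.9/120 = 13.3 A.

I_supply ≈ 13.3 A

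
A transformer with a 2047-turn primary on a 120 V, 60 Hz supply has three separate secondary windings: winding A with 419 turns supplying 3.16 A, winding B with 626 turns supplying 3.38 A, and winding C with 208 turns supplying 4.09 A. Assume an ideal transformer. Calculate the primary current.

I_p ≈ 2.10 A

V_A = 120 × 419/2047 = 24.563 V; V_B = 120 × 626/2047 = 36.698 V; V_C = 120 × 208/2047 = 12.193 V.
P_out = V_A I_A + V_B I_B + V_C I_C = 24.563×3.16 + 36.698×3.38 + 12.193×4.09 = 77.618 + 124.04 + 49.871 = 251.53 W.
Ideal ⇒ P_in = P_out, so I_p = P_out/V_p = 251.53/120 = 2.10 A.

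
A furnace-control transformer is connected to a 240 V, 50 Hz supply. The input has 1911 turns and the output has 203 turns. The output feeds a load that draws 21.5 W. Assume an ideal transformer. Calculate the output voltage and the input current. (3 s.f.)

V_out = V_in × N_out/N_in = 240 × 203/1911 = 25.495 V.
I_out = P/V_out = 21.5/25.495 = 0.84332 A.
I_in = I_out × N_out/N_in = 0.84332 × 203/1911 = 0.0896 A.

V_out ≈ 25.5 V, I_in ≈ 0.0896 A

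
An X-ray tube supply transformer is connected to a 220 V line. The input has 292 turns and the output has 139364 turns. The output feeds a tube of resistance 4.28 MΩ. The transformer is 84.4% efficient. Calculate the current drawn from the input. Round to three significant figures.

I_in ≈ 13.9 A

V_out = 220 × 139364/292 = 105000 V.
I_out = V_out/R = 105000/(4.28×10^6) = 0.024533 A.
P_out = V_out I_out = 105000 × 0.024533 = 2575.9 W.
P_in = P_out/η = 2575.9/0.844 = 3052.1 W.
I_in = P_in/V_in = 3052.1/220 = 13.9 A.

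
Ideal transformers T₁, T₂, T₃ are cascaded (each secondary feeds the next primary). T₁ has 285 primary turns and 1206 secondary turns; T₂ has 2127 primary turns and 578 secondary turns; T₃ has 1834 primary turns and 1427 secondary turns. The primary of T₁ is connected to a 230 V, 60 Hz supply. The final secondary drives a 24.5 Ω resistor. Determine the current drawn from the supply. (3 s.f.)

Secondary of T₁: V = 230.00 × 1206/285 = 973.26 V.
Secondary of T₂: V = 973.26 × 578/2127 = 264.48 V.
Secondary of T₃: V = 264.48 × 1427/1834 = 205.79 V.
I_load = 205.79/24.5 = 8.3994 A, so P_out = 205.79 × 8.3994 = 1728.5 W.
All ideal ⇒ P_in = P_out, so I_supply = 1728.5/230 = 7.52 A.

I_supply ≈ 7.52 A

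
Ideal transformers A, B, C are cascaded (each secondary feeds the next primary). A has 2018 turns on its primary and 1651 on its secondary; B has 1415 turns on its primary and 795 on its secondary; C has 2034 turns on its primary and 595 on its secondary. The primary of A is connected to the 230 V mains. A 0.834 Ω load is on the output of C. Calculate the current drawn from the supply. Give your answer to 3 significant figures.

Secondary of A: V = 230.00 × 1651/2018 = 188.17 V.
Secondary of B: V = 188.17 × 795/1415 = 105.72 V.
Secondary of C: V = 105.72 × 595/2034 = 30.926 V.
I_load = 30.926/0.834 = 37.082 A, so P_out = 30.926 × 37.082 = 1146.8 W.
All ideal ⇒ P_in = P_out, so I_supply = 1146.8/230 = 4.99 A.

I_supply ≈ 4.99 A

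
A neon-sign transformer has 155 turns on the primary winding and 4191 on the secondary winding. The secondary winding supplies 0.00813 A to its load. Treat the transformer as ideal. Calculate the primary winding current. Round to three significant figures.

I_p ≈ 0.220 A

For an ideal transformer I_p/I_s = N_s/N_p, so I_p = 0.00813 × 4191/155 = 0.220 A.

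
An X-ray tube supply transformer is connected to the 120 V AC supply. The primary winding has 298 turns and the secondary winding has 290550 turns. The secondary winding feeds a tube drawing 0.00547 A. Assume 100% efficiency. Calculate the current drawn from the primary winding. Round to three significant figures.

For an ideal transformer I_p N_p = I_s N_s, so I_p = 0.00547 × 290550/298 = 5.33 A.

I_p ≈ 5.33 A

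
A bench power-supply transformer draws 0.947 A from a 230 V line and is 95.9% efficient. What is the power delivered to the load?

P_in = V_p I_p = 230 × 0.947 = 217.81 W.
P_out = η P_in = 0.959 × 217.81 = 209 W.

P_out ≈ 209 W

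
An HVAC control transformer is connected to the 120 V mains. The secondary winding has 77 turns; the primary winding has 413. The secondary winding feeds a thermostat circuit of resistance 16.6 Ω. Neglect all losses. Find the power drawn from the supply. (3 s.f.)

P ≈ 30.2 W

V_s = V_p × N_s/N_p = 120 × 77/413 = 22.373 V.
I_s = V_s/R = 22.373/16.6 = 1.3478 A.
I_p = I_s × N_s/N_p = 1.3478 × 77/413 = 0.25128 A.
P = V_p I_p = 120 × 0.25128 = 30.2 W.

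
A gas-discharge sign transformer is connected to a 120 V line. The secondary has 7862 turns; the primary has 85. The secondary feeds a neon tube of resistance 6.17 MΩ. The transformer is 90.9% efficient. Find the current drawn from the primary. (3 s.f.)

V_s = 120 × 7862/85 = 11099 V.
I_s = V_s/R = 11099/(6.17×10^6) = 0.0017989 A.
P_out = V_s I_s = 11099 × 0.0017989 = 19.967 W.
P_in = P_out/η = 19.967/0.909 = 21.966 W.
I_p = P_in/V_p = 21.966/120 = 0.183 A.

I_p ≈ 0.183 A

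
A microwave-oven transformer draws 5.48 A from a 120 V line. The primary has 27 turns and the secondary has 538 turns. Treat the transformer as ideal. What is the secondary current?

I_s/I_p = N_p/N_s, so I_s = 5.48 × 27/538 = 0.275 A.

I_s ≈ 0.275 A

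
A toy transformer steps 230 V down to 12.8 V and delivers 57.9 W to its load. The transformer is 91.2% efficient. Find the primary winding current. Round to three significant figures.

P_in = P_out/η = 57.9/0.912 = 63.487 W.
I_p = P_in/V_p = 63.487/230 = 0.276 A.

I_p ≈ 0.276 A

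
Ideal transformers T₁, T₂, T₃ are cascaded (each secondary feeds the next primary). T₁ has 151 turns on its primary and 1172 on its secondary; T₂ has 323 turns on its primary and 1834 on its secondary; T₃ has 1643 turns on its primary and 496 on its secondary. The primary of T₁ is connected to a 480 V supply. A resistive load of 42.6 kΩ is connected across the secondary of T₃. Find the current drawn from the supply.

Secondary of T₁: V = 480.00 × 1172/151 = 3725.6 V.
Secondary of T₂: V = 3725.6 × 1834/323 = 21154 V.
Secondary of T₃: V = 21154 × 496/1643 = 6386.1 V.
I_load = 6386.1/42600 = 0.14991 A, so P_out = 6386.1 × 0.14991 = 957.32 W.
All ideal ⇒ P_in = P_out, so I_supply = 957.32/480 = 1.99 A.

I_supply ≈ 1.99 A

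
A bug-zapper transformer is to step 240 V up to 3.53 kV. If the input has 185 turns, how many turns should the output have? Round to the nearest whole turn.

N_out/N_in = V_out/V_in, so N_out = 185 × 3530/240 = 2721.0 ≈ 2721 turns.

N_out = 2721 turns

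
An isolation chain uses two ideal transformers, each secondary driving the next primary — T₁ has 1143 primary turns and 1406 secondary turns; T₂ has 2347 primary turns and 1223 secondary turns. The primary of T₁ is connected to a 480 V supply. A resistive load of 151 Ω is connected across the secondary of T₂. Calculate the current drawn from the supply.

I_supply ≈ 1.31 A

After T₁: V = 480.00 × 1406/1143 = 590.45 V.
After T₂: V = 590.45 × 1223/2347 = 307.68 V.
I_load = 307.68/151 = 2.0376 A, so P_out = 307.68 × 2.0376 = 626.92 W.
All ideal ⇒ P_in = P_out, so I_supply = 626.92/480 = 1.31 A.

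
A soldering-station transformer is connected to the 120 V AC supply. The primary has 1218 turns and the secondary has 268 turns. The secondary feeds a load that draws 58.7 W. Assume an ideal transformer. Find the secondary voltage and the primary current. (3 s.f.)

V_s ≈ 26.4 V, I_p ≈ 0.489 A

V_s = V_p × N_s/N_p = 120 × 268/1218 = 26.404 V.
I_s = P/V_s = 58.7/26.404 = 2.2232 A.
I_p = I_s × N_s/N_p = 2.2232 × 268/1218 = 0.489 A.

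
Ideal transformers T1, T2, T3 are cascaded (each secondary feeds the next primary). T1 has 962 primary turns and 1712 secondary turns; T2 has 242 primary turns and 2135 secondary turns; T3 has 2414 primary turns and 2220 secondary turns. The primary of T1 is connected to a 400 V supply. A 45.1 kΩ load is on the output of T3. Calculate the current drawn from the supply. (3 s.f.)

I_supply ≈ 1.85 A

Secondary of T1: V = 400.00 × 1712/962 = 711.85 V.
Secondary of T2: V = 711.85 × 2135/242 = 6280.2 V.
Secondary of T3: V = 6280.2 × 2220/2414 = 5775.5 V.
I_load = 5775.5/45100 = 0.12806 A, so P_out = 5775.5 × 0.12806 = 739.60 W.
All ideal ⇒ P_in = P_out, so I_supply = 739.60/400 = 1.85 A.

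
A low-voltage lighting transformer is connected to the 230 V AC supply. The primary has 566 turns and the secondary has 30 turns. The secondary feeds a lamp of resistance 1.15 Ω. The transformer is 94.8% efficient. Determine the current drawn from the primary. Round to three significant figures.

V_s = 230 × 30/566 = 12.191 V.
I_s = V_s/R = 12.191/1.15 = 10.601 A.
P_out = V_s I_s = 12.191 × 10.601 = 129.23 W.
P_in = P_out/η = 129.23/0.948 = 136.32 W.
I_p = P_in/V_p = 136.32/230 = 0.593 A.

I_p ≈ 0.593 A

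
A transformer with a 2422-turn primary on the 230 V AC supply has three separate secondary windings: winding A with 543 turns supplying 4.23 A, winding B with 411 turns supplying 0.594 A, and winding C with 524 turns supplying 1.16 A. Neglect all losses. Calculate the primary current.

I_p ≈ 1.30 A

V_A = 230 × 543/2422 = 51.565 V; V_B = 230 × 411/2422 = 39.030 V; V_C = 230 × 524/2422 = 49.761 V.
P_out = V_A I_A + V_B I_B + V_C I_C = 51.565×4.23 + 39.030×0.594 + 49.761×1.16 = 218.12 + 23.184 + 57.722 = 299.03 W.
Ideal ⇒ P_in = P_out, so I_p = P_out/V_p = 299.03/230 = 1.30 A.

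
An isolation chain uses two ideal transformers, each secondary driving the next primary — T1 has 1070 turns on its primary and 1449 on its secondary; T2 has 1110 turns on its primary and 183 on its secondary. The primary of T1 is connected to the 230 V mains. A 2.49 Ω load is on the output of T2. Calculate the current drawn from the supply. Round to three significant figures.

Secondary of T1: V = 230.00 × 1449/1070 = 311.47 V.
Secondary of T2: V = 311.47 × 183/1110 = 51.350 V.
I_load = 51.350/2.49 = 20.622 A, so P_out = 51.350 × 20.622 = 1059.0 W.
All ideal ⇒ P_in = P_out, so I_supply = 1059.0/230 = 4.60 A.

I_supply ≈ 4.60 A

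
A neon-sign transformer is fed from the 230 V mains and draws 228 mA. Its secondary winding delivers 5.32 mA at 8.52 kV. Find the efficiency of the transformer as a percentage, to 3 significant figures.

P_in = 230 × 0.228 = 52.4400 W.
P_out = 8520 × 0.00532 = 45.3264 W.
η = P_out/P_in = 45.3264/52.4400 = 0.864.

η ≈ 86.4%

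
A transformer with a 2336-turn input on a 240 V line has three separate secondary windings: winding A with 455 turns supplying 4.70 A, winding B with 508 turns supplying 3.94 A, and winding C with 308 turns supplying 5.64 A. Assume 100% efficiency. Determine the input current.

I_in ≈ 2.52 A

V_A = 240 × 455/2336 = 46.747 V; V_B = 240 × 508/2336 = 52.192 V; V_C = 240 × 308/2336 = 31.644 V.
P_out = V_A I_A + V_B I_B + V_C I_C = 46.747×4.70 + 52.192×3.94 + 31.644×5.64 = 219.71 + 205.64 + 178.47 = 603.82 W.
Ideal ⇒ P_in = P_out, so I_in = P_out/V_in = 603.82/240 = 2.52 A.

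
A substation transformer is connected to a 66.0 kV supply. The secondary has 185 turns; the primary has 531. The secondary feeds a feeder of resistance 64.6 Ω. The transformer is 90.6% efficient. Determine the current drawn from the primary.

V_s = 66000 × 185/531 = 22994 V.
I_s = V_s/R = 22994/64.6 = 355.95 A.
P_out = V_s I_s = 22994 × 355.95 = 8.1848×10^6 W.
P_in = P_out/η = 8.1848×10^6/0.906 = 9.0340×10^6 W.
I_p = P_in/V_p = 9.0340×10^6/66000 = 137 A.

I_p ≈ 137 A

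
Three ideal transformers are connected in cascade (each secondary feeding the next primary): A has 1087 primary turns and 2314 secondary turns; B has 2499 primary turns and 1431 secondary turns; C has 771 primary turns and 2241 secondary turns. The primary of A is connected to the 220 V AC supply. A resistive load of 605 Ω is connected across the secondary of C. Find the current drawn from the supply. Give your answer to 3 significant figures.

I_supply ≈ 4.57 A

Secondary of A: V = 220.00 × 2314/1087 = 468.33 V.
Secondary of B: V = 468.33 × 1431/2499 = 268.18 V.
Secondary of C: V = 268.18 × 2241/771 = 779.50 V.
I_load = 779.50/605 = 1.2884 A, so P_out = 779.50 × 1.2884 = 1004.3 W.
All ideal ⇒ P_in = P_out, so I_supply = 1004.3/220 = 4.57 A.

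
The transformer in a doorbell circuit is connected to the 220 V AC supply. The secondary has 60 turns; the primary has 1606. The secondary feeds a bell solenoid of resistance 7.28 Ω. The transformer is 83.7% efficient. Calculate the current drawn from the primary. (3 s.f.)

V_s = 220 × 60/1606 = 8.2192 V.
I_s = V_s/R = 8.2192/7.28 = 1.1290 A.
P_out = V_s I_s = 8.2192 × 1.1290 = 9.2795 W.
P_in = P_out/η = 9.2795/0.837 = 11.087 W.
I_p = P_in/V_p = 11.087/220 = 0.0504 A.

I_p ≈ 0.0504 A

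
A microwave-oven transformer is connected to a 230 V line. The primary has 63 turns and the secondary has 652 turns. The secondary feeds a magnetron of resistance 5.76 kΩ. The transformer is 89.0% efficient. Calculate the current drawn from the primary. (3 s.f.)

I_p ≈ 4.81 A

V_s = 230 × 652/63 = 2380.3 V.
I_s = V_s/R = 2380.3/5760 = 0.41325 A.
P_out = V_s I_s = 2380.3 × 0.41325 = 983.67 W.
P_in = P_out/η = 983.67/0.890 = 1105.2 W.
I_p = P_in/V_p = 1105.2/230 = 4.81 A.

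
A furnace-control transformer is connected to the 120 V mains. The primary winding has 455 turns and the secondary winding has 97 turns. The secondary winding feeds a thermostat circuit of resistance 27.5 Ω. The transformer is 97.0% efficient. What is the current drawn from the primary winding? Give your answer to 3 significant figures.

I_p ≈ 0.204 A

V_s = 120 × 97/455 = 25.582 V.
I_s = V_s/R = 25.582/27.5 = 0.93027 A.
P_out = V_s I_s = 25.582 × 0.93027 = 23.799 W.
P_in = P_out/η = 23.799/0.970 = 24.535 W.
I_p = P_in/V_p = 24.535/120 = 0.204 A.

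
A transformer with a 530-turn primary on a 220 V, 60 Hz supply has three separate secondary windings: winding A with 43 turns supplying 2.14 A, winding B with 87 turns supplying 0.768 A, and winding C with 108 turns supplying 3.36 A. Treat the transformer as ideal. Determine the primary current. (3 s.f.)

V_A = 220 × 43/530 = 17.849 V; V_B = 220 × 87/530 = 36.113 V; V_C = 220 × 108/530 = 44.830 V.
P_out = V_A I_A + V_B I_B + V_C I_C = 17.849×2.14 + 36.113×0.768 + 44.830×3.36 = 38.197 + 27.735 + 150.63 = 216.56 W.
Ideal ⇒ P_in = P_out, so I_p = P_out/V_p = 216.56/220 = 0.984 A.

I_p ≈ 0.984 A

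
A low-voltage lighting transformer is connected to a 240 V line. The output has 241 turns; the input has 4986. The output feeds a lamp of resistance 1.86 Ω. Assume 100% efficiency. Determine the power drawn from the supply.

P ≈ 72.4 W

V_out = V_in × N_out/N_in = 240 × 241/4986 = 11.600 V.
I_out = V_out/R = 11.600/1.86 = 6.2368 A.
I_in = I_out × N_out/N_in = 6.2368 × 241/4986 = 0.30146 A.
P = V_in I_in = 240 × 0.30146 = 72.4 W.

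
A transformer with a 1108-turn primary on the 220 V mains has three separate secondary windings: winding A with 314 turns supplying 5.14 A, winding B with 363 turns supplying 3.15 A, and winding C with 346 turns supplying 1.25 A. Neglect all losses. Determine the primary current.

V_A = 220 × 314/1108 = 62.347 V; V_B = 220 × 363/1108 = 72.076 V; V_C = 220 × 346/1108 = 68.700 V.
P_out = V_A I_A + V_B I_B + V_C I_C = 62.347×5.14 + 72.076×3.15 + 68.700×1.25 = 320.46 + 227.04 + 85.875 = 633.38 W.
Ideal ⇒ P_in = P_out, so I_p = P_out/V_p = 633.38/220 = 2.88 A.

I_p ≈ 2.88 A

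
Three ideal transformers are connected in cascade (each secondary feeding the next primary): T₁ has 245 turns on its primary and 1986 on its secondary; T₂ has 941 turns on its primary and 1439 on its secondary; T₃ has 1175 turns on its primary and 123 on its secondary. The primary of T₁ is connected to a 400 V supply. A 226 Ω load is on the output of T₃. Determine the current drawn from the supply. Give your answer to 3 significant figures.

I_supply ≈ 2.98 A

After T₁: V = 400.00 × 1986/245 = 3242.4 V.
After T₂: V = 3242.4 × 1439/941 = 4958.4 V.
After T₃: V = 4958.4 × 123/1175 = 519.05 V.
I_load = 519.05/226 = 2.2967 A, so P_out = 519.05 × 2.2967 = 1192.1 W.
All ideal ⇒ P_in = P_out, so I_supply = 1192.1/400 = 2.98 A.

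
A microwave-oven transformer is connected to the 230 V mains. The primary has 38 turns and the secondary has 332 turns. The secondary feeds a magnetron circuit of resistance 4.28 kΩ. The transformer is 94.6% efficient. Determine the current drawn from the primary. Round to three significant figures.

I_p ≈ 4.34 A

V_s = 230 × 332/38 = 2009.5 V.
I_s = V_s/R = 2009.5/4280 = 0.46950 A.
P_out = V_s I_s = 2009.5 × 0.46950 = 943.45 W.
P_in = P_out/η = 943.45/0.946 = 997.31 W.
I_p = P_in/V_p = 997.31/230 = 4.34 A.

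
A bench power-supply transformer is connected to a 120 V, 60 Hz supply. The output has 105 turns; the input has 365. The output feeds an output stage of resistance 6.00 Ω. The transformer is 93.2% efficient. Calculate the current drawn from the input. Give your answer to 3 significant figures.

I_in ≈ 1.78 A

V_out = 120 × 105/365 = 34.521 V.
I_out = V_out/R = 34.521/6.00 = 5.7534 A.
P_out = V_out I_out = 34.521 × 5.7534 = 198.61 W.
P_in = P_out/η = 198.61/0.932 = 213.10 W.
I_in = P_in/V_in = 213.10/120 = 1.78 A.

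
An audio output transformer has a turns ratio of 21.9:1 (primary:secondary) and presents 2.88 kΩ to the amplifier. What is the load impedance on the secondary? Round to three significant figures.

Z_s = Z_p/(N_p/N_s)² = 2880/21.9² = 6.00 Ω.

Z_s ≈ 6.00 Ω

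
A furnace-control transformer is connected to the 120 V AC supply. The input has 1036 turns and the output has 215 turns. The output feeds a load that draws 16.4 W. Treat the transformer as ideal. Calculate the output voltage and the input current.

V_out ≈ 24.9 V, I_in ≈ 0.137 A

V_out = V_in × N_out/N_in = 120 × 215/1036 = 24.903 V.
I_out = P/V_out = 16.4/24.903 = 0.65854 A.
I_in = I_out × N_out/N_in = 0.65854 × 215/1036 = 0.137 A.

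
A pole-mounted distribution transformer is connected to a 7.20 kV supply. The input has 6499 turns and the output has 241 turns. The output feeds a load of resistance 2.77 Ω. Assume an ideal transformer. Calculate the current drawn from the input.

I_in ≈ 3.57 A

V_out = V_in × N_out/N_in = 7200 × 241/6499 = 266.99 V.
I_out = V_out/R = 266.99/2.77 = 96.388 A.
For an ideal transformer I_in N_in = I_out N_out, so I_in = 96.388 × 241/6499 = 3.57 A.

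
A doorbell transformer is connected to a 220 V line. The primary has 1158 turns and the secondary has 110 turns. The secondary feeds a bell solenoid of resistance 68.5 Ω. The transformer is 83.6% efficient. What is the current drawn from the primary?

V_s = 220 × 110/1158 = 20.898 V.
I_s = V_s/R = 20.898/68.5 = 0.30508 A.
P_out = V_s I_s = 20.898 × 0.30508 = 6.3756 W.
P_in = P_out/η = 6.3756/0.836 = 7.6264 W.
I_p = P_in/V_p = 7.6264/220 = 0.0347 A.

I_p ≈ 0.0347 A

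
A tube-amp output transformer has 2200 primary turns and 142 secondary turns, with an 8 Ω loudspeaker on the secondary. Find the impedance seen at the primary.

Z_p ≈ 1920 Ω

Z_p = (N_p/N_s)² × Z_s = (2200/142)² × 8 = 1920 Ω.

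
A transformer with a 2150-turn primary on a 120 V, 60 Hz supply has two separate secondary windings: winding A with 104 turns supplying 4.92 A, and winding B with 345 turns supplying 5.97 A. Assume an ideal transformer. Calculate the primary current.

I_p ≈ 1.20 A

V_A = 120 × 104/2150 = 5.8047 V; V_B = 120 × 345/2150 = 19.256 V.
P_out = V_A I_A + V_B I_B = 5.8047×4.92 + 19.256×5.97 = 28.559 + 114.96 = 143.52 W.
Ideal ⇒ P_in = P_out, so I_p = P_out/V_p = 143.52/120 = 1.20 A.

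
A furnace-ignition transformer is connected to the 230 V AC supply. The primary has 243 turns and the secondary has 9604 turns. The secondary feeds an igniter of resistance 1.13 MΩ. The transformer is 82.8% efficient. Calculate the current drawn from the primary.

V_s = 230 × 9604/243 = 9090.2 V.
I_s = V_s/R = 9090.2/(1.13×10^6) = 0.0080444 A.
P_out = V_s I_s = 9090.2 × 0.0080444 = 73.126 W.
P_in = P_out/η = 73.126/0.828 = 88.316 W.
I_p = P_in/V_p = 88.316/230 = 0.384 A.

I_p ≈ 0.384 A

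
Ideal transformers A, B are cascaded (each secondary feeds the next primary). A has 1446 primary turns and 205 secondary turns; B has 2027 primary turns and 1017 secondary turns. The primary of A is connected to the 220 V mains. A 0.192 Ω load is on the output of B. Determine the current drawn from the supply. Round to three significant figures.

Secondary of A: V = 220.00 × 205/1446 = 31.189 V.
Secondary of B: V = 31.189 × 1017/2027 = 15.649 V.
I_load = 15.649/0.192 = 81.503 A, so P_out = 15.649 × 81.503 = 1275.4 W.
All ideal ⇒ P_in = P_out, so I_supply = 1275.4/220 = 5.80 A.

I_supply ≈ 5.80 A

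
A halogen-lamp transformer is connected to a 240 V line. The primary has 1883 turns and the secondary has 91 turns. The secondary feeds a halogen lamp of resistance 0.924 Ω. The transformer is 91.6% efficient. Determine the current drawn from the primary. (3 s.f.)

I_p ≈ 0.662 A

V_s = 240 × 91/1883 = 11.599 V.
I_s = V_s/R = 11.599/0.924 = 12.553 A.
P_out = V_s I_s = 11.599 × 12.553 = 145.59 W.
P_in = P_out/η = 145.59/0.916 = 158.94 W.
I_p = P_in/V_p = 158.94/240 = 0.662 A.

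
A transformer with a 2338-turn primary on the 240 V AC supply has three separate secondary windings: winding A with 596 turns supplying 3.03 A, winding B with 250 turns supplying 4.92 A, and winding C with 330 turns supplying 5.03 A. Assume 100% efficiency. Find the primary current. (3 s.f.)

V_A = 240 × 596/2338 = 61.180 V; V_B = 240 × 250/2338 = 25.663 V; V_C = 240 × 330/2338 = 33.875 V.
P_out = V_A I_A + V_B I_B + V_C I_C = 61.180×3.03 + 25.663×4.92 + 33.875×5.03 = 185.38 + 126.26 + 170.39 = 482.03 W.
Ideal ⇒ P_in = P_out, so I_p = P_out/V_p = 482.03/240 = 2.01 A.

I_p ≈ 2.01 A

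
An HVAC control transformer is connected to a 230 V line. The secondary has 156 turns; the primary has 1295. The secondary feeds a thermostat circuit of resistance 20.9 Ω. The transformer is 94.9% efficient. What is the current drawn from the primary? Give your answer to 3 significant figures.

V_s = 230 × 156/1295 = 27.707 V.
I_s = V_s/R = 27.707/20.9 = 1.3257 A.
P_out = V_s I_s = 27.707 × 1.3257 = 36.730 W.
P_in = P_out/η = 36.730/0.949 = 38.704 W.
I_p = P_in/V_p = 38.704/230 = 0.168 A.

I_p ≈ 0.168 A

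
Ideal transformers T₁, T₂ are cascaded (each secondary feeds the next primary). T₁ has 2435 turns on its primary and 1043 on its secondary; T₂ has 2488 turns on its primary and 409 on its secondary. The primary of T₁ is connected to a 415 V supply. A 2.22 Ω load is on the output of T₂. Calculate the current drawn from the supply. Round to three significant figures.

I_supply ≈ 0.927 A

Secondary of T₁: V = 415.00 × 1043/2435 = 177.76 V.
Secondary of T₂: V = 177.76 × 409/2488 = 29.222 V.
I_load = 29.222/2.22 = 13.163 A, so P_out = 29.222 × 13.163 = 384.64 W.
All ideal ⇒ P_in = P_out, so I_supply = 384.64/415 = 0.927 A.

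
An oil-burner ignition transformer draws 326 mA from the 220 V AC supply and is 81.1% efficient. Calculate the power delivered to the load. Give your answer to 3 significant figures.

P_in = V_p I_p = 220 × 0.326 = 71.720 W.
P_out = η P_in = 0.811 × 71.720 = 58.2 W.

P_out ≈ 58.2 W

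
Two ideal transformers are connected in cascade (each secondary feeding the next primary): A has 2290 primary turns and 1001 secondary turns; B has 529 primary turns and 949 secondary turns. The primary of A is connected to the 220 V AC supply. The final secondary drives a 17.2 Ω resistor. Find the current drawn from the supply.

After A: V = 220.00 × 1001/2290 = 96.166 V.
After B: V = 96.166 × 949/529 = 172.52 V.
I_load = 172.52/17.2 = 10.030 A, so P_out = 172.52 × 10.030 = 1730.4 W.
All ideal ⇒ P_in = P_out, so I_supply = 1730.4/220 = 7.87 A.

I_supply ≈ 7.87 A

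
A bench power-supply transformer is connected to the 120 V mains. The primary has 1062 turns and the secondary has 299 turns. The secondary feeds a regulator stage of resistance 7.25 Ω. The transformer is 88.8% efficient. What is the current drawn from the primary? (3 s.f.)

I_p ≈ 1.48 A

V_s = 120 × 299/1062 = 33.785 V.
I_s = V_s/R = 33.785/7.25 = 4.6600 A.
P_out = V_s I_s = 33.785 × 4.6600 = 157.44 W.
P_in = P_out/η = 157.44/0.888 = 177.30 W.
I_p = P_in/V_p = 177.30/120 = 1.48 A.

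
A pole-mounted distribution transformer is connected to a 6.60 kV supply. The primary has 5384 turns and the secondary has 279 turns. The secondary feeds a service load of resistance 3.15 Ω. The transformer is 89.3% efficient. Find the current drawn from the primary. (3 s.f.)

I_p ≈ 6.30 A

V_s = 6600 × 279/5384 = 342.01 V.
I_s = V_s/R = 342.01/3.15 = 108.58 A.
P_out = V_s I_s = 342.01 × 108.58 = 37134 W.
P_in = P_out/η = 37134/0.893 = 41584 W.
I_p = P_in/V_p = 41584/6600 = 6.30 A.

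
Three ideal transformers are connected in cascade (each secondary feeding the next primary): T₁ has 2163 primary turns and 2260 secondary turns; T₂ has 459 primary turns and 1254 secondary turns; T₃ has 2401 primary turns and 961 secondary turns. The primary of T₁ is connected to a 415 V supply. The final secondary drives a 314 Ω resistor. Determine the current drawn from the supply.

I_supply ≈ 1.73 A

After T₁: V = 415.00 × 2260/2163 = 433.61 V.
After T₂: V = 433.61 × 1254/459 = 1184.6 V.
After T₃: V = 1184.6 × 961/2401 = 474.15 V.
I_load = 474.15/314 = 1.5100 A, so P_out = 474.15 × 1.5100 = 715.98 W.
All ideal ⇒ P_in = P_out, so I_supply = 715.98/415 = 1.73 A.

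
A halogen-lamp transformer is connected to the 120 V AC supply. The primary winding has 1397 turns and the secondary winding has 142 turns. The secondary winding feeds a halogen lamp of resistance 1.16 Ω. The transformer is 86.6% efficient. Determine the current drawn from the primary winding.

V_s = 120 × 142/1397 = 12.198 V.
I_s = V_s/R = 12.198/1.16 = 10.515 A.
P_out = V_s I_s = 12.198 × 10.515 = 128.26 W.
P_in = P_out/η = 128.26/0.866 = 148.11 W.
I_p = P_in/V_p = 148.11/120 = 1.23 A.

I_p ≈ 1.23 A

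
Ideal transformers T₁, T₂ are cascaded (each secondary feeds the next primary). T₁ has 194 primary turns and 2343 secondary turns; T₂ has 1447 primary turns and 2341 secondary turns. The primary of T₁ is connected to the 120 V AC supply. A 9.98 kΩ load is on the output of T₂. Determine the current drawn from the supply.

I_supply ≈ 4.59 A

Secondary of T₁: V = 120.00 × 2343/194 = 1449.3 V.
Secondary of T₂: V = 1449.3 × 2341/1447 = 2344.7 V.
I_load = 2344.7/9980 = 0.23494 A, so P_out = 2344.7 × 0.23494 = 550.86 W.
All ideal ⇒ P_in = P_out, so I_supply = 550.86/120 = 4.59 A.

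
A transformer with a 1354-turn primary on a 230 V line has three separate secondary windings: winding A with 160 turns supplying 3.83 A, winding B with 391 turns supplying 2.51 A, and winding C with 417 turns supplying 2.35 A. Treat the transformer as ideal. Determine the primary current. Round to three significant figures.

I_p ≈ 1.90 A

V_A = 230 × 160/1354 = 27.179 V; V_B = 230 × 391/1354 = 66.418 V; V_C = 230 × 417/1354 = 70.835 V.
P_out = V_A I_A + V_B I_B + V_C I_C = 27.179×3.83 + 66.418×2.51 + 70.835×2.35 = 104.09 + 166.71 + 166.46 = 437.26 W.
Ideal ⇒ P_in = P_out, so I_p = P_out/V_p = 437.26/230 = 1.90 A.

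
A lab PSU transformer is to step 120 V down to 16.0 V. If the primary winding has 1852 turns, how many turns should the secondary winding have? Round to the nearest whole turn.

N_s/N_p = V_s/V_p, so N_s = 1852 × 16.0/120 = 246.9 ≈ 247 turns.

N_s = 247 turns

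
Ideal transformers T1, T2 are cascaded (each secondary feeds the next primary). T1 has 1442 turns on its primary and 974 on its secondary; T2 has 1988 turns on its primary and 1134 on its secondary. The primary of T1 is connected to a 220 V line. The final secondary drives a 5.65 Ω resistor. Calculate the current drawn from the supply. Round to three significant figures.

Secondary of T1: V = 220.00 × 974/1442 = 148.60 V.
Secondary of T2: V = 148.60 × 1134/1988 = 84.764 V.
I_load = 84.764/5.65 = 15.003 A, so P_out = 84.764 × 15.003 = 1271.7 W.
All ideal ⇒ P_in = P_out, so I_supply = 1271.7/220 = 5.78 A.

I_supply ≈ 5.78 A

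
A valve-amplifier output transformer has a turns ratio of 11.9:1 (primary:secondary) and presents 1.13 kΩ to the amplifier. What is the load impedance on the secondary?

Z_s ≈ 7.98 Ω

Z_s = Z_p/(N_p/N_s)² = 1130/11.9² = 7.98 Ω.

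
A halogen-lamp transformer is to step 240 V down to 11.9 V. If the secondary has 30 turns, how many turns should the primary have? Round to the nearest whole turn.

N_p/N_s = V_p/V_s, so N_p = 30 × 240/11.9 = 605.0 ≈ 605 turns.

N_p = 605 turns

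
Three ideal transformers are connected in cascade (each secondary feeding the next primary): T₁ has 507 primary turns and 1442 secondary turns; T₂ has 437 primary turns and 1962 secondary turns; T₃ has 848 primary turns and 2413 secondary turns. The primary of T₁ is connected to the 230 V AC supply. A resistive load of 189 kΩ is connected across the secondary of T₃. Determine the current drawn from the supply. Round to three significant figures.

I_supply ≈ 1.61 A

After T₁: V = 230.00 × 1442/507 = 654.16 V.
After T₂: V = 654.16 × 1962/437 = 2937.0 V.
After T₃: V = 2937.0 × 2413/848 = 8357.3 V.
I_load = 8357.3/189000 = 0.044218 A, so P_out = 8357.3 × 0.044218 = 369.54 W.
All ideal ⇒ P_in = P_out, so I_supply = 369.54/230 = 1.61 A.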